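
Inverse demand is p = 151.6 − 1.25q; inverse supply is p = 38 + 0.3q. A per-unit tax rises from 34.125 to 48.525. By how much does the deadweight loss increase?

Competitive equilibrium: 151.6 − 1.25q = 38 + 0.3q → q* = 73.2903, p* = 59.9871.
For a per-unit tax t: Δq = t/1.55, so DWL = ½·t·(t/1.55) = t²/3.1.
At t = 34.125: DWL = 375.65. At t = 48.525: DWL = 759.573.
Increase = 759.573 − 375.65 = 383.92.

383.92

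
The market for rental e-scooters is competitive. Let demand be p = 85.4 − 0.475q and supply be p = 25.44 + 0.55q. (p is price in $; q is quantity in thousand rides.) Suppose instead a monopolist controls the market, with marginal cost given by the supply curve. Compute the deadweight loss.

$175.86 thousand

Competitive equilibrium: 85.4 − 0.475q = 25.44 + 0.55q → q* = 58.4976, p* = 57.6137.
Marginal revenue: MR = 85.4 − 0.95q. Set MR = MC: 85.4 − 0.95q = 25.44 + 0.55q → q_m = 39.9733.
Price p_m = 85.4 − 0.475·39.9733 = 66.4127; MC(q_m) = 25.44 + 0.55·39.9733 = 47.4253.
Competitive q* = 58.4976, so Δq = 18.5243; wedge = 66.4127 − 47.4253 = 18.9874.
The triangle = ½ × 18.5243 × 18.9874 = $175.86 thousand.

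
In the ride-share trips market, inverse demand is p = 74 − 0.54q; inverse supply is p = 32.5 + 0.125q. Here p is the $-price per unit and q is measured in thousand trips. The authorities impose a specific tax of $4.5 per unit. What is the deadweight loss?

Competitive equilibrium: 74 − 0.54q = 32.5 + 0.125q → q* = 62.406, p* = 40.3008.
With the tax, the buyer price exceeds the seller price by 4.5: (74 − 0.54q) − (32.5 + 0.125q) = 4.5 → q' = 55.6391.
Δq = 62.406 − 55.6391 = 6.7669; the wedge equals the tax, 4.5.
The triangle = ½ × 6.7669 × 4.5 = $15.23 thousand.

$15.23 thousand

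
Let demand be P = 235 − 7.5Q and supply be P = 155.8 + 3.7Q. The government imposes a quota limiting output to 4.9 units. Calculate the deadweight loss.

Competitive equilibrium: 235 − 7.5Q = 155.8 + 3.7Q → Q* = 7.0714, P* = 181.9643.
At Q = 4.9: demand price = 235 − 7.5·4.9 = 198.25; supply price = 155.8 + 3.7·4.9 = 173.93.
ΔQ = 7.0714 − 4.9 = 2.1714; wedge = 198.25 − 173.93 = 24.32.
The triangle = ½ × 2.1714 × 24.32 = 26.40.

26.40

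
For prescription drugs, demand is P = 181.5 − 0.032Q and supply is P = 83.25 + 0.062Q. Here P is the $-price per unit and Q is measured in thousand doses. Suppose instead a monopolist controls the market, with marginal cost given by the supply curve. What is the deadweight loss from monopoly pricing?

$3311.82 thousand

Competitive equilibrium: 181.5 − 0.032Q = 83.25 + 0.062Q → Q* = 1045.2128, P* = 148.0532.
Marginal revenue: MR = 181.5 − 0.064Q. Set MR = MC: 181.5 − 0.064Q = 83.25 + 0.062Q → Q_m = 779.7619.
Price P_m = 181.5 − 0.032·779.7619 = 156.5476; MC(Q_m) = 83.25 + 0.062·779.7619 = 131.5952.
Competitive Q* = 1045.2128, so ΔQ = 265.4509; wedge = 156.5476 − 131.5952 = 24.9524.
Deadweight loss = ½ × 265.4509 × 24.9524 = $3311.82 thousand.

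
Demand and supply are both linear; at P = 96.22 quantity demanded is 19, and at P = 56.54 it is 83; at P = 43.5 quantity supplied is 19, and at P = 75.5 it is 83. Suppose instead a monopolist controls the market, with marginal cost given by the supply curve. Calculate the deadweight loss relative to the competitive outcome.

Demand slope = (56.54 − 96.22)/(83 − 19) = −0.62, so P = 108 − 0.62Q.
Supply slope = (75.5 − 43.5)/(83 − 19) = 0.5, so P = 34 + 0.5Q.
Competitive equilibrium: 108 − 0.62Q = 34 + 0.5Q → Q* = 66.0714, P* = 67.0357.
Marginal revenue: MR = 108 − 1.24Q. Set MR = MC: 108 − 1.24Q = 34 + 0.5Q → Q_m = 42.5287.
Price P_m = 108 − 0.62·42.5287 = 81.6322; MC(Q_m) = 34 + 0.5·42.5287 = 55.2644.
Competitive Q* = 66.0714, so ΔQ = 23.5427; wedge = 81.6322 − 55.2644 = 26.3678.
DWL = ½ × 23.5427 × 26.3678 = 310.38.

310.38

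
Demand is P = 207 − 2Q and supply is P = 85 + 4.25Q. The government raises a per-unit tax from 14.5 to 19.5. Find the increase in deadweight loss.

Competitive equilibrium: 207 − 2Q = 85 + 4.25Q → Q* = 19.52, P* = 167.96.
For a per-unit tax t: ΔQ = t/6.25, so DWL = ½·t·(t/6.25) = t²/12.5.
At t = 14.5: DWL = 16.82. At t = 19.5: DWL = 30.42.
Increase = 30.42 − 16.82 = 13.60.

13.60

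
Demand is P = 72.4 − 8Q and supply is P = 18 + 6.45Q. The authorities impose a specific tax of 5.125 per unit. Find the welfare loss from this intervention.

0.91

Competitive equilibrium: 72.4 − 8Q = 18 + 6.45Q → Q* = 3.7647, P* = 42.2824.
With the tax, the buyer price exceeds the seller price by 5.125: (72.4 − 8Q) − (18 + 6.45Q) = 5.125 → Q' = 3.41.
ΔQ = 3.7647 − 3.41 = 0.3547; the wedge equals the tax, 5.125.
Deadweight loss = ½ × 0.3547 × 5.125 = 0.91.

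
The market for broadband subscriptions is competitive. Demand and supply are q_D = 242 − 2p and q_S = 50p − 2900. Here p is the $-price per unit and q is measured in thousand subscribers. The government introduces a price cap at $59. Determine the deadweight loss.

In inverse form: demand p = 121 − 0.5q, supply p = 58 + 0.02q.
Competitive equilibrium: 121 − 0.5q = 58 + 0.02q → q* = 121.1538, p* = 60.4231.
At the ceiling p = 59, quantity supplied = (59 − 58)/0.02 = 50.
Willingness to pay at q' = 50: 121 − 0.5·50 = 96.
Δq = 121.1538 − 50 = 71.1538; wedge = 96 − 59 = 37.
DWL = ½ × 71.1538 × 37 = $1316.35 thousand.

$1316.35 thousand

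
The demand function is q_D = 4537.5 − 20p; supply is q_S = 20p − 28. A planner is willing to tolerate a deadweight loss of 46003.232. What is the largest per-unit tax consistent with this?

95.92

In inverse form: demand p = 226.875 − 0.05q, supply p = 1.4 + 0.05q.
Competitive equilibrium: 226.875 − 0.05q = 1.4 + 0.05q → q* = 2254.75, p* = 114.1375.
A tax t gives Δq = t/0.1 and wedge t, so DWL = t²/0.2.
t²/0.2 = 46003.232 → t² = 9200.6464 → t = 95.92.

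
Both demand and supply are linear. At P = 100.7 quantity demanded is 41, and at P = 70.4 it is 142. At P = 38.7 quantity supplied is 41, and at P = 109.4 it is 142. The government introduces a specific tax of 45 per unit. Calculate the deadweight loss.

Demand slope = (70.4 − 100.7)/(142 − 41) = −0.3, so P = 113 − 0.3Q.
Supply slope = (109.4 − 38.7)/(142 − 41) = 0.7, so P = 10 + 0.7Q.
Competitive equilibrium: 113 − 0.3Q = 10 + 0.7Q → Q* = 103, P* = 82.1.
With the tax, the buyer price exceeds the seller price by 45: (113 − 0.3Q) − (10 + 0.7Q) = 45 → Q' = 58.
ΔQ = 103 − 58 = 45; the wedge equals the tax, 45.
Deadweight loss = ½ × 45 × 45 = 1012.50.

1012.50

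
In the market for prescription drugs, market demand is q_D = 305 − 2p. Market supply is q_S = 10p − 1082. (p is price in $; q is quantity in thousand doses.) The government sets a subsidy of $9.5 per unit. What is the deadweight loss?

In inverse form: demand p = 152.5 − 0.5q, supply p = 108.2 + 0.1q.
Competitive equilibrium: 152.5 − 0.5q = 108.2 + 0.1q → q* = 73.8333, p* = 115.5833.
The subsidy lowers effective supply by 9.5: p = 98.7 + 0.1q.
New quantity: 152.5 − 0.5q = 98.7 + 0.1q → q' = 89.6667.
Overproduction Δq = 89.6667 − 73.8333 = 15.8334; wedge = subsidy = 9.5.
Deadweight loss = ½ × 15.8334 × 9.5 = $75.21 thousand.

$75.21 thousand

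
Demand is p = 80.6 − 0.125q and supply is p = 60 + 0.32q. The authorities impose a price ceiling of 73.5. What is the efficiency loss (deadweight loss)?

3.75

Competitive equilibrium: 80.6 − 0.125q = 60 + 0.32q → q* = 46.2921, p* = 74.8135.
At the ceiling p = 73.5, quantity supplied = (73.5 − 60)/0.32 = 42.1875.
Willingness to pay at q' = 42.1875: 80.6 − 0.125·42.1875 = 75.3266.
Δq = 46.2921 − 42.1875 = 4.1046; wedge = 75.3266 − 73.5 = 1.8266.
DWL = ½ × 4.1046 × 1.8266 = 3.75.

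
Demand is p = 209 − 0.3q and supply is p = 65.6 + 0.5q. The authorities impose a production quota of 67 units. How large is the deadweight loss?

Competitive equilibrium: 209 − 0.3q = 65.6 + 0.5q → q* = 179.25, p* = 155.225.
At q = 67: demand price = 209 − 0.3·67 = 188.9; supply price = 65.6 + 0.5·67 = 99.1.
Δq = 179.25 − 67 = 112.25; wedge = 188.9 − 99.1 = 89.8.
Deadweight loss = ½ × 112.25 × 89.8 = 5040.025.

5040.025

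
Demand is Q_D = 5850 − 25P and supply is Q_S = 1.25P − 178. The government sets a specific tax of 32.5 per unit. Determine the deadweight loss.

In inverse form: demand P = 234 − 0.04Q, supply P = 142.4 + 0.8Q.
Competitive equilibrium: 234 − 0.04Q = 142.4 + 0.8Q → Q* = 109.0476, P* = 229.6381.
With the tax, the buyer price exceeds the seller price by 32.5: (234 − 0.04Q) − (142.4 + 0.8Q) = 32.5 → Q' = 70.3571.
ΔQ = 109.0476 − 70.3571 = 38.6905; the wedge equals the tax, 32.5.
DWL = ½ × 38.6905 × 32.5 = 628.72.

628.72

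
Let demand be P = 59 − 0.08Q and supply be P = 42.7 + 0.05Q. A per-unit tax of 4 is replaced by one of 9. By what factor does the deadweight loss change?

5.0625

Competitive equilibrium: 59 − 0.08Q = 42.7 + 0.05Q → Q* = 125.3846, P* = 48.9692.
For a per-unit tax t: ΔQ = t/0.13, so DWL = ½·t·(t/0.13) = t²/0.26.
At t = 4: DWL = 61.538. At t = 9: DWL = 311.538.
Ratio = (9/4)² = 5.0625.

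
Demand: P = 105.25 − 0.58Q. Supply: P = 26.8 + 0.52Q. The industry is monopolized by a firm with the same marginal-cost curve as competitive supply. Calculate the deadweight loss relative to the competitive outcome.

Competitive equilibrium: 105.25 − 0.58Q = 26.8 + 0.52Q → Q* = 71.3182, P* = 63.8855.
Marginal revenue: MR = 105.25 − 1.16Q. Set MR = MC: 105.25 − 1.16Q = 26.8 + 0.52Q → Q_m = 46.6964.
Price P_m = 105.25 − 0.58·46.6964 = 78.1661; MC(Q_m) = 26.8 + 0.52·46.6964 = 51.0821.
Competitive Q* = 71.3182, so ΔQ = 24.6218; wedge = 78.1661 − 51.0821 = 27.084.
Deadweight loss = ½ × 24.6218 × 27.084 = 333.43.

333.43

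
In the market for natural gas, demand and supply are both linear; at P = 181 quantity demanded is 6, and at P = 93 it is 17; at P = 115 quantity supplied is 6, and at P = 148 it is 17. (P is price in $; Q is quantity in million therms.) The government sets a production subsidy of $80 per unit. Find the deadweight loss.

Demand slope = (93 − 181)/(17 − 6) = −8, so P = 229 − 8Q.
Supply slope = (148 − 115)/(17 − 6) = 3, so P = 97 + 3Q.
Competitive equilibrium: 229 − 8Q = 97 + 3Q → Q* = 12, P* = 133.
The subsidy lowers effective supply by 80: P = 17 + 3Q.
New quantity: 229 − 8Q = 17 + 3Q → Q' = 19.2727.
Overproduction ΔQ = 19.2727 − 12 = 7.2727; wedge = subsidy = 80.
The triangle = ½ × 7.2727 × 80 = $290.91 million.

$290.91 million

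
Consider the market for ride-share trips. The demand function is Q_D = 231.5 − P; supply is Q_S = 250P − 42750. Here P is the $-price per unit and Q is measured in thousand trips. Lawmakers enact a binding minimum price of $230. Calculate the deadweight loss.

$1733.21 thousand

In inverse form: demand P = 231.5 − Q, supply P = 171 + 0.004Q.
Competitive equilibrium: 231.5 − Q = 171 + 0.004Q → Q* = 60.259, P* = 171.241.
At the floor P = 230, quantity demanded = (231.5 − 230)/1 = 1.5.
Sellers' marginal cost at Q' = 1.5: 171 + 0.004·1.5 = 171.006.
ΔQ = 60.259 − 1.5 = 58.759; wedge = 230 − 171.006 = 58.994.
DWL = ½ × 58.759 × 58.994 = $1733.21 thousand.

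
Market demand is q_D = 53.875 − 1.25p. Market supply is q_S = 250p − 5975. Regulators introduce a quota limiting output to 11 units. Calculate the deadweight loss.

66.70

In inverse form: demand p = 43.1 − 0.8q, supply p = 23.9 + 0.004q.
Competitive equilibrium: 43.1 − 0.8q = 23.9 + 0.004q → q* = 23.8806, p* = 23.9955.
At q = 11: demand price = 43.1 − 0.8·11 = 34.3; supply price = 23.9 + 0.004·11 = 23.944.
Δq = 23.8806 − 11 = 12.8806; wedge = 34.3 − 23.944 = 10.356.
DWL = ½ × 12.8806 × 10.356 = 66.70.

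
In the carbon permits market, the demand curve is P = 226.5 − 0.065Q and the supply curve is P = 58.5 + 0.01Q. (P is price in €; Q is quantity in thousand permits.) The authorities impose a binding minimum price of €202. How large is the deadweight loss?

Competitive equilibrium: 226.5 − 0.065Q = 58.5 + 0.01Q → Q* = 2240, P* = 80.9.
At the floor P = 202, quantity demanded = (226.5 − 202)/0.065 = 376.92308.
Sellers' marginal cost at Q' = 376.92308: 58.5 + 0.01·376.92308 = 62.26923.
ΔQ = 2240 − 376.92308 = 1863.07692; wedge = 202 − 62.26923 = 139.73077.
Deadweight loss = ½ × 1863.07692 × 139.73077 = €130164.59 thousand.

€130164.59 thousand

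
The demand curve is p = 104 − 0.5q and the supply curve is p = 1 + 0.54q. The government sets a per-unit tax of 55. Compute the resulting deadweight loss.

Competitive equilibrium: 104 − 0.5q = 1 + 0.54q → q* = 99.0385, p* = 54.4808.
With the tax, the buyer price exceeds the seller price by 55: (104 − 0.5q) − (1 + 0.54q) = 55 → q' = 46.1538.
Δq = 99.0385 − 46.1538 = 52.8847; the wedge equals the tax, 55.
The triangle = ½ × 52.8847 × 55 = 1454.33.

1454.33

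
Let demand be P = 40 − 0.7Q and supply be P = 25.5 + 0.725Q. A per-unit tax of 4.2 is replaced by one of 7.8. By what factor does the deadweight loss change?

3.449

Competitive equilibrium: 40 − 0.7Q = 25.5 + 0.725Q → Q* = 10.1754, P* = 32.8772.
For a per-unit tax t: ΔQ = t/1.425, so DWL = ½·t·(t/1.425) = t²/2.85.
At t = 4.2: DWL = 6.189. At t = 7.8: DWL = 21.347.
Ratio = (7.8/4.2)² = 3.449.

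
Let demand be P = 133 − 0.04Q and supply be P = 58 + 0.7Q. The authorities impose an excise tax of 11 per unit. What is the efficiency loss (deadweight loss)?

81.76

Competitive equilibrium: 133 − 0.04Q = 58 + 0.7Q → Q* = 101.3514, P* = 128.9459.
With the tax, the buyer price exceeds the seller price by 11: (133 − 0.04Q) − (58 + 0.7Q) = 11 → Q' = 86.4865.
ΔQ = 101.3514 − 86.4865 = 14.8649; the wedge equals the tax, 11.
The triangle = ½ × 14.8649 × 11 = 81.76.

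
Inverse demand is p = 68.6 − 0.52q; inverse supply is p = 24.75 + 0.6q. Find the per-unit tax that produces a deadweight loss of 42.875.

Competitive equilibrium: 68.6 − 0.52q = 24.75 + 0.6q → q* = 39.1518, p* = 48.2411.
A tax t gives Δq = t/1.12 and wedge t, so DWL = t²/2.24.
t²/2.24 = 42.875 → t² = 96.04 → t = 9.8.

9.8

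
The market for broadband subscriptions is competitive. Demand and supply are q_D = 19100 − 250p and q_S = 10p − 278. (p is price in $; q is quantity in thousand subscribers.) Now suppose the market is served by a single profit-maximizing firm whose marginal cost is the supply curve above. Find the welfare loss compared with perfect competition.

In inverse form: demand p = 76.4 − 0.004q, supply p = 27.8 + 0.1q.
Competitive equilibrium: 76.4 − 0.004q = 27.8 + 0.1q → q* = 467.3077, p* = 74.5308.
Marginal revenue: MR = 76.4 − 0.008q. Set MR = MC: 76.4 − 0.008q = 27.8 + 0.1q → q_m = 450.
Price p_m = 76.4 − 0.004·450 = 74.6; MC(q_m) = 27.8 + 0.1·450 = 72.8.
Competitive q* = 467.3077, so Δq = 17.3077; wedge = 74.6 − 72.8 = 1.8.
Welfare loss = ½ × 17.3077 × 1.8 = $15.58 thousand.

$15.58 thousand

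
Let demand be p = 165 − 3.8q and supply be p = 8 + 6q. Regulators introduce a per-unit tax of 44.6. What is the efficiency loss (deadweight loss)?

Competitive equilibrium: 165 − 3.8q = 8 + 6q → q* = 16.0204, p* = 104.1224.
With the tax, the buyer price exceeds the seller price by 44.6: (165 − 3.8q) − (8 + 6q) = 44.6 → q' = 11.4694.
Δq = 16.0204 − 11.4694 = 4.551; the wedge equals the tax, 44.6.
Deadweight loss = ½ × 4.551 × 44.6 = 101.49.

101.49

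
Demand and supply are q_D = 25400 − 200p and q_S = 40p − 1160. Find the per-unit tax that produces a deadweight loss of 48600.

In inverse form: demand p = 127 − 0.005q, supply p = 29 + 0.025q.
Competitive equilibrium: 127 − 0.005q = 29 + 0.025q → q* = 3266.6667, p* = 110.6667.
A tax t gives Δq = t/0.03 and wedge t, so DWL = t²/0.06.
t²/0.06 = 48600 → t² = 2916 → t = 54.

54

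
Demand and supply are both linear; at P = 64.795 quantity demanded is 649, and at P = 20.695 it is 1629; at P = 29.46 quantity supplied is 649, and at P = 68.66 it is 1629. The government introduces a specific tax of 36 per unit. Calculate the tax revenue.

Demand slope = (20.695 − 64.795)/(1629 − 649) = −0.045, so P = 94 − 0.045Q.
Supply slope = (68.66 − 29.46)/(1629 − 649) = 0.04, so P = 3.5 + 0.04Q.
Competitive equilibrium: 94 − 0.045Q = 3.5 + 0.04Q → Q* = 1064.7059, P* = 46.0882.
With the tax, the buyer price exceeds the seller price by 36: (94 − 0.045Q) − (3.5 + 0.04Q) = 36 → Q' = 641.1765.
Tax revenue = 36 × 641.1765 = 23082.35.

23082.35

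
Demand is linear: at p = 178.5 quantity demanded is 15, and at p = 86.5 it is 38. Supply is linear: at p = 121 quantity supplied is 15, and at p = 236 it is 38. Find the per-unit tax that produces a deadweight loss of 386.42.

Demand slope = (86.5 − 178.5)/(38 − 15) = −4, so p = 238.5 − 4q.
Supply slope = (236 − 121)/(38 − 15) = 5, so p = 46 + 5q.
Competitive equilibrium: 238.5 − 4q = 46 + 5q → q* = 21.3889, p* = 152.9444.
A tax t gives Δq = t/9 and wedge t, so DWL = t²/18.
t²/18 = 386.42 → t² = 6955.56 → t = 83.4.

83.4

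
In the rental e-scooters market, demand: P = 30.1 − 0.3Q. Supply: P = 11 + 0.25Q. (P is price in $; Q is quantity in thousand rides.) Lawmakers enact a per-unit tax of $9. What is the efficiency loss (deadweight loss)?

$73.64 thousand

Competitive equilibrium: 30.1 − 0.3Q = 11 + 0.25Q → Q* = 34.7273, P* = 19.6818.
With the tax, the buyer price exceeds the seller price by 9: (30.1 − 0.3Q) − (11 + 0.25Q) = 9 → Q' = 18.3636.
ΔQ = 34.7273 − 18.3636 = 16.3637; the wedge equals the tax, 9.
Welfare loss = ½ × 16.3637 × 9 = $73.64 thousand.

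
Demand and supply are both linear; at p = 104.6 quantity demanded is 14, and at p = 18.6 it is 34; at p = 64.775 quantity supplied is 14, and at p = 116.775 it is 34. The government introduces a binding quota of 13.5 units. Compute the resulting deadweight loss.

135.70

Demand slope = (18.6 − 104.6)/(34 − 14) = −4.3, so p = 164.8 − 4.3q.
Supply slope = (116.775 − 64.775)/(34 − 14) = 2.6, so p = 28.375 + 2.6q.
Competitive equilibrium: 164.8 − 4.3q = 28.375 + 2.6q → q* = 19.7717, p* = 79.7815.
At q = 13.5: demand price = 164.8 − 4.3·13.5 = 106.75; supply price = 28.375 + 2.6·13.5 = 63.475.
Δq = 19.7717 − 13.5 = 6.2717; wedge = 106.75 − 63.475 = 43.275.
Welfare loss = ½ × 6.2717 × 43.275 = 135.70.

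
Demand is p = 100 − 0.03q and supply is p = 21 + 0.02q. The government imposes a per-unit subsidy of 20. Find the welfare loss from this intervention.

4000

Competitive equilibrium: 100 − 0.03q = 21 + 0.02q → q* = 1580, p* = 52.6.
The subsidy lowers effective supply by 20: p = 1 + 0.02q.
New quantity: 100 − 0.03q = 1 + 0.02q → q' = 1980.
Overproduction Δq = 1980 − 1580 = 400; wedge = subsidy = 20.
The triangle = ½ × 400 × 20 = 4000.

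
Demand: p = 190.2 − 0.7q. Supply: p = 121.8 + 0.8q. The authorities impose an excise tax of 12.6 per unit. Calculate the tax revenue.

468.72

Competitive equilibrium: 190.2 − 0.7q = 121.8 + 0.8q → q* = 45.6, p* = 158.28.
With the tax, the buyer price exceeds the seller price by 12.6: (190.2 − 0.7q) − (121.8 + 0.8q) = 12.6 → q' = 37.2.
Tax revenue = 12.6 × 37.2 = 468.72.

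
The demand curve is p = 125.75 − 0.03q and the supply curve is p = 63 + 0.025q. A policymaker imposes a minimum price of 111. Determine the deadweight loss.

11591.68

Competitive equilibrium: 125.75 − 0.03q = 63 + 0.025q → q* = 1140.90909, p* = 91.52273.
At the floor p = 111, quantity demanded = (125.75 − 111)/0.03 = 491.66667.
Sellers' marginal cost at q' = 491.66667: 63 + 0.025·491.66667 = 75.29167.
Δq = 1140.90909 − 491.66667 = 649.24242; wedge = 111 − 75.29167 = 35.70833.
The triangle = ½ × 649.24242 × 35.70833 = 11591.68.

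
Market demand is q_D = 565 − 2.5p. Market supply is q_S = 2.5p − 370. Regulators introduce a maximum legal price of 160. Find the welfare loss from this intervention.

1822.50

In inverse form: demand p = 226 − 0.4q, supply p = 148 + 0.4q.
Competitive equilibrium: 226 − 0.4q = 148 + 0.4q → q* = 97.5, p* = 187.
At the ceiling p = 160, quantity supplied = (160 − 148)/0.4 = 30.
Willingness to pay at q' = 30: 226 − 0.4·30 = 214.
Δq = 97.5 − 30 = 67.5; wedge = 214 − 160 = 54.
Deadweight loss = ½ × 67.5 × 54 = 1822.50.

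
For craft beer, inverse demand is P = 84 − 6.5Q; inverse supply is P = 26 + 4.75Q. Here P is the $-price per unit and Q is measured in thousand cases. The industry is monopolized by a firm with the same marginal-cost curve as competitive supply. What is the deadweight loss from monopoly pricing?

Competitive equilibrium: 84 − 6.5Q = 26 + 4.75Q → Q* = 5.1556, P* = 50.4889.
Marginal revenue: MR = 84 − 13Q. Set MR = MC: 84 − 13Q = 26 + 4.75Q → Q_m = 3.2676.
Price P_m = 84 − 6.5·3.2676 = 62.7606; MC(Q_m) = 26 + 4.75·3.2676 = 41.5211.
Competitive Q* = 5.1556, so ΔQ = 1.888; wedge = 62.7606 − 41.5211 = 21.2395.
DWL = ½ × 1.888 × 21.2395 = $20.05 thousand.

$20.05 thousand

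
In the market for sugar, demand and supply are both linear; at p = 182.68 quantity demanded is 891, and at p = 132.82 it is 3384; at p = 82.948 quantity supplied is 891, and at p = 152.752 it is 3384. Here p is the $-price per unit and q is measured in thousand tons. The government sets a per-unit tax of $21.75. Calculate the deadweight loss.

Demand slope = (132.82 − 182.68)/(3384 − 891) = −0.02, so p = 200.5 − 0.02q.
Supply slope = (152.752 − 82.948)/(3384 − 891) = 0.028, so p = 58 + 0.028q.
Competitive equilibrium: 200.5 − 0.02q = 58 + 0.028q → q* = 2968.75, p* = 141.125.
With the tax, the buyer price exceeds the seller price by 21.75: (200.5 − 0.02q) − (58 + 0.028q) = 21.75 → q' = 2515.625.
Δq = 2968.75 − 2515.625 = 453.125; the wedge equals the tax, 21.75.
Welfare loss = ½ × 453.125 × 21.75 = $4927.73 thousand.

$4927.73 thousand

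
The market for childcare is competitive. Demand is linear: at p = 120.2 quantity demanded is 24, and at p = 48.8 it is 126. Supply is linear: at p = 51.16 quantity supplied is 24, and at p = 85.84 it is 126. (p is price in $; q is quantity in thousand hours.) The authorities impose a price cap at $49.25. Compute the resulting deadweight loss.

$2695.85 thousand

Demand slope = (48.8 − 120.2)/(126 − 24) = −0.7, so p = 137 − 0.7q.
Supply slope = (85.84 − 51.16)/(126 − 24) = 0.34, so p = 43 + 0.34q.
Competitive equilibrium: 137 − 0.7q = 43 + 0.34q → q* = 90.3846, p* = 73.7308.
At the ceiling p = 49.25, quantity supplied = (49.25 − 43)/0.34 = 18.3824.
Willingness to pay at q' = 18.3824: 137 − 0.7·18.3824 = 124.1323.
Δq = 90.3846 − 18.3824 = 72.0022; wedge = 124.1323 − 49.25 = 74.8823.
The triangle = ½ × 72.0022 × 74.8823 = $2695.85 thousand.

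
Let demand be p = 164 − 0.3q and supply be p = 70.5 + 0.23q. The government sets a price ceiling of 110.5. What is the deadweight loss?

Competitive equilibrium: 164 − 0.3q = 70.5 + 0.23q → q* = 176.4151, p* = 111.0755.
At the ceiling p = 110.5, quantity supplied = (110.5 − 70.5)/0.23 = 173.913.
Willingness to pay at q' = 173.913: 164 − 0.3·173.913 = 111.8261.
Δq = 176.4151 − 173.913 = 2.5021; wedge = 111.8261 − 110.5 = 1.3261.
Welfare loss = ½ × 2.5021 × 1.3261 = 1.66.

1.66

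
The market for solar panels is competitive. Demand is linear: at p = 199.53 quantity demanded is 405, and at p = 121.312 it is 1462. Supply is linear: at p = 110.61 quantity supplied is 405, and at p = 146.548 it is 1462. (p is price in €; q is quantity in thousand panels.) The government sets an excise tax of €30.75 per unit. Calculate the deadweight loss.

€4377.60 thousand

Demand slope = (121.312 − 199.53)/(1462 − 405) = −0.074, so p = 229.5 − 0.074q.
Supply slope = (146.548 − 110.61)/(1462 − 405) = 0.034, so p = 96.84 + 0.034q.
Competitive equilibrium: 229.5 − 0.074q = 96.84 + 0.034q → q* = 1228.3333, p* = 138.6033.
With the tax, the buyer price exceeds the seller price by 30.75: (229.5 − 0.074q) − (96.84 + 0.034q) = 30.75 → q' = 943.6111.
Δq = 1228.3333 − 943.6111 = 284.7222; the wedge equals the tax, 30.75.
DWL = ½ × 284.7222 × 30.75 = €4377.60 thousand.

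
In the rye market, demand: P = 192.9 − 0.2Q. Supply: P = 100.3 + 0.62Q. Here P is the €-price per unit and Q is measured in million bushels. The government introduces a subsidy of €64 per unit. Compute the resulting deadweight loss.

Competitive equilibrium: 192.9 − 0.2Q = 100.3 + 0.62Q → Q* = 112.9268, P* = 170.3146.
The subsidy lowers effective supply by 64: P = 36.3 + 0.62Q.
New quantity: 192.9 − 0.2Q = 36.3 + 0.62Q → Q' = 190.9756.
Overproduction ΔQ = 190.9756 − 112.9268 = 78.0488; wedge = subsidy = 64.
DWL = ½ × 78.0488 × 64 = €2497.56 million.

€2497.56 million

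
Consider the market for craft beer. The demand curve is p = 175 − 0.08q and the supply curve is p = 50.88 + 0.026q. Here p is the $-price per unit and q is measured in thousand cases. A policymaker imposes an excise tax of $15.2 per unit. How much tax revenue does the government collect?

Competitive equilibrium: 175 − 0.08q = 50.88 + 0.026q → q* = 1170.9434, p* = 81.3245.
With the tax, the buyer price exceeds the seller price by 15.2: (175 − 0.08q) − (50.88 + 0.026q) = 15.2 → q' = 1027.5472.
Tax revenue = 15.2 × 1027.5472 = $15618.72 thousand.

$15618.72 thousand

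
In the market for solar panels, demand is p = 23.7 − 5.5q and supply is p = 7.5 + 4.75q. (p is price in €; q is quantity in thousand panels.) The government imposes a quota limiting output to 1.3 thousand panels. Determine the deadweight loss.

€0.40 thousand

Competitive equilibrium: 23.7 − 5.5q = 7.5 + 4.75q → q* = 1.5805, p* = 15.0073.
At q = 1.3: demand price = 23.7 − 5.5·1.3 = 16.55; supply price = 7.5 + 4.75·1.3 = 13.675.
Δq = 1.5805 − 1.3 = 0.2805; wedge = 16.55 − 13.675 = 2.875.
DWL = ½ × 0.2805 × 2.875 = €0.40 thousand.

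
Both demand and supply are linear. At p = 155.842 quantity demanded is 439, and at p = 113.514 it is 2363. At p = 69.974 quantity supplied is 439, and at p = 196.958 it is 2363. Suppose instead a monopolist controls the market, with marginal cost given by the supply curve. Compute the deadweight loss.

Demand slope = (113.514 − 155.842)/(2363 − 439) = −0.022, so p = 165.5 − 0.022q.
Supply slope = (196.958 − 69.974)/(2363 − 439) = 0.066, so p = 41 + 0.066q.
Competitive equilibrium: 165.5 − 0.022q = 41 + 0.066q → q* = 1414.7727, p* = 134.375.
Marginal revenue: MR = 165.5 − 0.044q. Set MR = MC: 165.5 − 0.044q = 41 + 0.066q → q_m = 1131.8182.
Price p_m = 165.5 − 0.022·1131.8182 = 140.6; MC(q_m) = 41 + 0.066·1131.8182 = 115.7.
Competitive q* = 1414.7727, so Δq = 282.9545; wedge = 140.6 − 115.7 = 24.9.
DWL = ½ × 282.9545 × 24.9 = 3522.78.

3522.78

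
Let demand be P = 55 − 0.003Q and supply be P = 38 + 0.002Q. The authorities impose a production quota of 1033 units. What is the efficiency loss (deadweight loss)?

14006.72

Competitive equilibrium: 55 − 0.003Q = 38 + 0.002Q → Q* = 3400, P* = 44.8.
At Q = 1033: demand price = 55 − 0.003·1033 = 51.901; supply price = 38 + 0.002·1033 = 40.066.
ΔQ = 3400 − 1033 = 2367; wedge = 51.901 − 40.066 = 11.835.
The triangle = ½ × 2367 × 11.835 = 14006.72.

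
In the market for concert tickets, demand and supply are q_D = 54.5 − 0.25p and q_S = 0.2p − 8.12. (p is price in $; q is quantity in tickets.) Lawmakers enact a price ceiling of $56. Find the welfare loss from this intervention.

In inverse form: demand p = 218 − 4q, supply p = 40.6 + 5q.
Competitive equilibrium: 218 − 4q = 40.6 + 5q → q* = 19.7111, p* = 139.1556.
At the ceiling p = 56, quantity supplied = (56 − 40.6)/5 = 3.08.
Willingness to pay at q' = 3.08: 218 − 4·3.08 = 205.68.
Δq = 19.7111 − 3.08 = 16.6311; wedge = 205.68 − 56 = 149.68.
Welfare loss = ½ × 16.6311 × 149.68 = $1244.67.

$1244.67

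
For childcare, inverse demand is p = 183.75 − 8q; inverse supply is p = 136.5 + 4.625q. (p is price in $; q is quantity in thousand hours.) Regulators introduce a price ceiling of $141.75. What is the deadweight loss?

Competitive equilibrium: 183.75 − 8q = 136.5 + 4.625q → q* = 3.7426, p* = 153.8094.
At the ceiling p = 141.75, quantity supplied = (141.75 − 136.5)/4.625 = 1.1351.
Willingness to pay at q' = 1.1351: 183.75 − 8·1.1351 = 174.6692.
Δq = 3.7426 − 1.1351 = 2.6075; wedge = 174.6692 − 141.75 = 32.9192.
DWL = ½ × 2.6075 × 32.9192 = $42.92 thousand.

$42.92 thousand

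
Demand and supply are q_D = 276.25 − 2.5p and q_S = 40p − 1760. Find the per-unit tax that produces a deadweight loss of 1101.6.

In inverse form: demand p = 110.5 − 0.4q, supply p = 44 + 0.025q.
Competitive equilibrium: 110.5 − 0.4q = 44 + 0.025q → q* = 156.4706, p* = 47.9118.
A tax t gives Δq = t/0.425 and wedge t, so DWL = t²/0.85.
t²/0.85 = 1101.6 → t² = 936.36 → t = 30.6.

30.6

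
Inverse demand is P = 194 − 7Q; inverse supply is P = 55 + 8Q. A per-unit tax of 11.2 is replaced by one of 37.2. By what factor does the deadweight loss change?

Competitive equilibrium: 194 − 7Q = 55 + 8Q → Q* = 9.2667, P* = 129.1333.
For a per-unit tax t: ΔQ = t/15, so DWL = ½·t·(t/15) = t²/30.
At t = 11.2: DWL = 4.181. At t = 37.2: DWL = 46.128.
Ratio = (37.2/11.2)² = 11.032.

11.032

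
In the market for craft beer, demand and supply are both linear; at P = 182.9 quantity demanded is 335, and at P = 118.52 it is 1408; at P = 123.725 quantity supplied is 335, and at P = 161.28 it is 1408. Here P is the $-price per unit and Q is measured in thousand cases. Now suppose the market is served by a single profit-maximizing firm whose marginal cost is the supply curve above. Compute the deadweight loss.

$6530.83 thousand

Demand slope = (118.52 − 182.9)/(1408 − 335) = −0.06, so P = 203 − 0.06Q.
Supply slope = (161.28 − 123.725)/(1408 − 335) = 0.035, so P = 112 + 0.035Q.
Competitive equilibrium: 203 − 0.06Q = 112 + 0.035Q → Q* = 957.8947, P* = 145.5263.
Marginal revenue: MR = 203 − 0.12Q. Set MR = MC: 203 − 0.12Q = 112 + 0.035Q → Q_m = 587.0968.
Price P_m = 203 − 0.06·587.0968 = 167.7742; MC(Q_m) = 112 + 0.035·587.0968 = 132.5484.
Competitive Q* = 957.8947, so ΔQ = 370.7979; wedge = 167.7742 − 132.5484 = 35.2258.
The triangle = ½ × 370.7979 × 35.2258 = $6530.83 thousand.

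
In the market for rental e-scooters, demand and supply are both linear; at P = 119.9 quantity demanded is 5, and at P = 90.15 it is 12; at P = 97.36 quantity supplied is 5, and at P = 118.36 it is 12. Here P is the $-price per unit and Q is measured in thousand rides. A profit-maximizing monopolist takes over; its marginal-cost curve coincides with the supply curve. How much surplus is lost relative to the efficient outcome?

Demand slope = (90.15 − 119.9)/(12 − 5) = −4.25, so P = 141.15 − 4.25Q.
Supply slope = (118.36 − 97.36)/(12 − 5) = 3, so P = 82.36 + 3Q.
Competitive equilibrium: 141.15 − 4.25Q = 82.36 + 3Q → Q* = 8.109, P* = 106.6869.
Marginal revenue: MR = 141.15 − 8.5Q. Set MR = MC: 141.15 − 8.5Q = 82.36 + 3Q → Q_m = 5.1122.
Price P_m = 141.15 − 4.25·5.1122 = 119.4232; MC(Q_m) = 82.36 + 3·5.1122 = 97.6966.
Competitive Q* = 8.109, so ΔQ = 2.9968; wedge = 119.4232 − 97.6966 = 21.7266.
The triangle = ½ × 2.9968 × 21.7266 = $32.56 thousand.

$32.56 thousand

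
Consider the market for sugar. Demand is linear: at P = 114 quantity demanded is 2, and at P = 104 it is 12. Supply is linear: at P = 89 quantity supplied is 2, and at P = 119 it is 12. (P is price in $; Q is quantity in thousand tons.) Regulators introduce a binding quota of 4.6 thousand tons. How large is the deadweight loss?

Demand slope = (104 − 114)/(12 − 2) = −1, so P = 116 − Q.
Supply slope = (119 − 89)/(12 − 2) = 3, so P = 83 + 3Q.
Competitive equilibrium: 116 − Q = 83 + 3Q → Q* = 8.25, P* = 107.75.
At Q = 4.6: demand price = 116 − 1·4.6 = 111.4; supply price = 83 + 3·4.6 = 96.8.
ΔQ = 8.25 − 4.6 = 3.65; wedge = 111.4 − 96.8 = 14.6.
Deadweight loss = ½ × 3.65 × 14.6 = $26.645 thousand.

$26.645 thousand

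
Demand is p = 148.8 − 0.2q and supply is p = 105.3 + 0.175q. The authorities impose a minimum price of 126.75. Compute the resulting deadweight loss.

Competitive equilibrium: 148.8 − 0.2q = 105.3 + 0.175q → q* = 116, p* = 125.6.
At the floor p = 126.75, quantity demanded = (148.8 − 126.75)/0.2 = 110.25.
Sellers' marginal cost at q' = 110.25: 105.3 + 0.175·110.25 = 124.5938.
Δq = 116 − 110.25 = 5.75; wedge = 126.75 − 124.5938 = 2.1562.
Welfare loss = ½ × 5.75 × 2.1562 = 6.20.

6.20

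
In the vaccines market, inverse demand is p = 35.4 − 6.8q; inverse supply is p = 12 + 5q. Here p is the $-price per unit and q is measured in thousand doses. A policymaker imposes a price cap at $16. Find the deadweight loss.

Competitive equilibrium: 35.4 − 6.8q = 12 + 5q → q* = 1.9831, p* = 21.9153.
At the ceiling p = 16, quantity supplied = (16 − 12)/5 = 0.8.
Willingness to pay at q' = 0.8: 35.4 − 6.8·0.8 = 29.96.
Δq = 1.9831 − 0.8 = 1.1831; wedge = 29.96 − 16 = 13.96.
Welfare loss = ½ × 1.1831 × 13.96 = $8.26 thousand.

$8.26 thousand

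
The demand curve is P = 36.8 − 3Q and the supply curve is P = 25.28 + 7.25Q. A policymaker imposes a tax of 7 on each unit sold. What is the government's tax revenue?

Competitive equilibrium: 36.8 − 3Q = 25.28 + 7.25Q → Q* = 1.1239, P* = 33.4283.
With the tax, the buyer price exceeds the seller price by 7: (36.8 − 3Q) − (25.28 + 7.25Q) = 7 → Q' = 0.441.
Tax revenue = 7 × 0.441 = 3.09.

3.09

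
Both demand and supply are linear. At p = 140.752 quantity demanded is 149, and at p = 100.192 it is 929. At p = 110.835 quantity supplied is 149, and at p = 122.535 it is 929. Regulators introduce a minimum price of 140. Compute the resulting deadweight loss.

Demand slope = (100.192 − 140.752)/(929 − 149) = −0.052, so p = 148.5 − 0.052q.
Supply slope = (122.535 − 110.835)/(929 − 149) = 0.015, so p = 108.6 + 0.015q.
Competitive equilibrium: 148.5 − 0.052q = 108.6 + 0.015q → q* = 595.5224, p* = 117.5328.
At the floor p = 140, quantity demanded = (148.5 − 140)/0.052 = 163.4615.
Sellers' marginal cost at q' = 163.4615: 108.6 + 0.015·163.4615 = 111.0519.
Δq = 595.5224 − 163.4615 = 432.0609; wedge = 140 − 111.0519 = 28.9481.
Deadweight loss = ½ × 432.0609 × 28.9481 = 6253.67.

6253.67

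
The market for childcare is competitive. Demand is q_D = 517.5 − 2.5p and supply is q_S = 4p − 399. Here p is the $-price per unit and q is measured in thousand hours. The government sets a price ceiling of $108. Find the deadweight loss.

In inverse form: demand p = 207 − 0.4q, supply p = 99.75 + 0.25q.
Competitive equilibrium: 207 − 0.4q = 99.75 + 0.25q → q* = 165, p* = 141.
At the ceiling p = 108, quantity supplied = (108 − 99.75)/0.25 = 33.
Willingness to pay at q' = 33: 207 − 0.4·33 = 193.8.
Δq = 165 − 33 = 132; wedge = 193.8 − 108 = 85.8.
Welfare loss = ½ × 132 × 85.8 = $5662.80 thousand.

$5662.80 thousand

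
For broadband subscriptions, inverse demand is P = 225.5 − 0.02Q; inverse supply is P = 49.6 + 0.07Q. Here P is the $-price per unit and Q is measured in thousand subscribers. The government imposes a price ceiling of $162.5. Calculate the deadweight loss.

Competitive equilibrium: 225.5 − 0.02Q = 49.6 + 0.07Q → Q* = 1954.444444, P* = 186.411111.
At the ceiling P = 162.5, quantity supplied = (162.5 − 49.6)/0.07 = 1612.857143.
Willingness to pay at Q' = 1612.857143: 225.5 − 0.02·1612.857143 = 193.242857.
ΔQ = 1954.444444 − 1612.857143 = 341.587301; wedge = 193.242857 − 162.5 = 30.742857.
The triangle = ½ × 341.587301 × 30.742857 = $5250.68 thousand.

$5250.68 thousand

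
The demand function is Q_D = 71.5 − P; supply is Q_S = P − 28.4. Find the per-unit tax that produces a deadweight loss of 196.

In inverse form: demand P = 71.5 − Q, supply P = 28.4 + Q.
Competitive equilibrium: 71.5 − Q = 28.4 + Q → Q* = 21.55, P* = 49.95.
A tax t gives ΔQ = t/2 and wedge t, so DWL = t²/4.
t²/4 = 196 → t² = 784 → t = 28.

28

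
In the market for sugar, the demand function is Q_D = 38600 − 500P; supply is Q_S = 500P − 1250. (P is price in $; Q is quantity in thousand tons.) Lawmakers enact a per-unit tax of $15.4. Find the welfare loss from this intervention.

$29645 thousand

In inverse form: demand P = 77.2 − 0.002Q, supply P = 2.5 + 0.002Q.
Competitive equilibrium: 77.2 − 0.002Q = 2.5 + 0.002Q → Q* = 18675, P* = 39.85.
With the tax, the buyer price exceeds the seller price by 15.4: (77.2 − 0.002Q) − (2.5 + 0.002Q) = 15.4 → Q' = 14825.
ΔQ = 18675 − 14825 = 3850; the wedge equals the tax, 15.4.
DWL = ½ × 3850 × 15.4 = $29645 thousand.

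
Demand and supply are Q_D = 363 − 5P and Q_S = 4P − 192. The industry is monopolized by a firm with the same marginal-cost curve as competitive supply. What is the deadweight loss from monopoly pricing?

63.66

In inverse form: demand P = 72.6 − 0.2Q, supply P = 48 + 0.25Q.
Competitive equilibrium: 72.6 − 0.2Q = 48 + 0.25Q → Q* = 54.6667, P* = 61.6667.
Marginal revenue: MR = 72.6 − 0.4Q. Set MR = MC: 72.6 − 0.4Q = 48 + 0.25Q → Q_m = 37.8462.
Price P_m = 72.6 − 0.2·37.8462 = 65.0308; MC(Q_m) = 48 + 0.25·37.8462 = 57.4616.
Competitive Q* = 54.6667, so ΔQ = 16.8205; wedge = 65.0308 − 57.4616 = 7.5692.
The triangle = ½ × 16.8205 × 7.5692 = 63.66.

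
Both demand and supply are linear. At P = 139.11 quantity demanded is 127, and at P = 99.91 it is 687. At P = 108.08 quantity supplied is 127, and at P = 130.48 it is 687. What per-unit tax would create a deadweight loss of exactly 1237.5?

Demand slope = (99.91 − 139.11)/(687 − 127) = −0.07, so P = 148 − 0.07Q.
Supply slope = (130.48 − 108.08)/(687 − 127) = 0.04, so P = 103 + 0.04Q.
Competitive equilibrium: 148 − 0.07Q = 103 + 0.04Q → Q* = 409.0909, P* = 119.3636.
A tax t gives ΔQ = t/0.11 and wedge t, so DWL = t²/0.22.
t²/0.22 = 1237.5 → t² = 272.25 → t = 16.5.

16.5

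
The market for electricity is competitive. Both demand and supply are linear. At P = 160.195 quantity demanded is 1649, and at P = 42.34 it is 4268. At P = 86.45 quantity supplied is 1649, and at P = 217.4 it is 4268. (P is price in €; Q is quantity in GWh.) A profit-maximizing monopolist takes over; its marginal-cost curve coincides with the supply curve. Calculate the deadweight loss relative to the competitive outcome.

Demand slope = (42.34 − 160.195)/(4268 − 1649) = −0.045, so P = 234.4 − 0.045Q.
Supply slope = (217.4 − 86.45)/(4268 − 1649) = 0.05, so P = 4 + 0.05Q.
Competitive equilibrium: 234.4 − 0.045Q = 4 + 0.05Q → Q* = 2425.26316, P* = 125.26316.
Marginal revenue: MR = 234.4 − 0.09Q. Set MR = MC: 234.4 − 0.09Q = 4 + 0.05Q → Q_m = 1645.71429.
Price P_m = 234.4 − 0.045·1645.71429 = 160.34286; MC(Q_m) = 4 + 0.05·1645.71429 = 86.28571.
Competitive Q* = 2425.26316, so ΔQ = 779.54887; wedge = 160.34286 − 86.28571 = 74.05715.
The triangle = ½ × 779.54887 × 74.05715 = €28865.58.

€28865.58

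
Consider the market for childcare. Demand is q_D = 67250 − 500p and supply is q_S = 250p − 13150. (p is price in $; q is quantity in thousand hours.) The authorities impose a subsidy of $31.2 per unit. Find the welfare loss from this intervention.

$81120 thousand

In inverse form: demand p = 134.5 − 0.002q, supply p = 52.6 + 0.004q.
Competitive equilibrium: 134.5 − 0.002q = 52.6 + 0.004q → q* = 13650, p* = 107.2.
The subsidy lowers effective supply by 31.2: p = 21.4 + 0.004q.
New quantity: 134.5 − 0.002q = 21.4 + 0.004q → q' = 18850.
Overproduction Δq = 18850 − 13650 = 5200; wedge = subsidy = 31.2.
DWL = ½ × 5200 × 31.2 = $81120 thousand.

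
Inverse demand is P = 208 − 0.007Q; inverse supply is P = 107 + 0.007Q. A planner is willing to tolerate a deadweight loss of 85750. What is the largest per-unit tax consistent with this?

Competitive equilibrium: 208 − 0.007Q = 107 + 0.007Q → Q* = 7214.2857, P* = 157.5.
A tax t gives ΔQ = t/0.014 and wedge t, so DWL = t²/0.028.
t²/0.028 = 85750 → t² = 2401 → t = 49.

49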